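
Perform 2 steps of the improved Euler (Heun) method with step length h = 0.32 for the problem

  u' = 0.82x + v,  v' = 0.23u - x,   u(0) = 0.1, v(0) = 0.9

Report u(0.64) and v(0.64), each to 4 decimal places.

0.8232, 0.7582

Heun on (u,v): k1 = f(x_n, state_n); k2 = f(x_n + h, state_n + h·k1); state_{n+1} = state_n + (h/2)·(k1 + k2).
0.000000: (0.100000, 0.900000)
  k1 = (0.900000, 0.023000)
  predictor → (0.388000, 0.907360)
  k2 = (1.169760, -0.230760)
  → (0.431162, 0.866758)
0.320000: (0.431162, 0.866758)
  k1 = (1.129158, -0.220833)
  predictor → (0.792492, 0.796092)
  k2 = (1.320892, -0.457727)
  → (0.823170, 0.758189)
(u(0.64), v(0.64)) ≈ (0.8232, 0.7582)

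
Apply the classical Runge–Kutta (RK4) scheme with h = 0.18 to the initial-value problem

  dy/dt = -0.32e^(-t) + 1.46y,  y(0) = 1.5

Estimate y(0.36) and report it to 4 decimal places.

RK4: k1 = f(t_n, y_n); k2 = f(t_n + h/2, y_n + (h/2)·k1); k3 = f(t_n + h/2, y_n + (h/2)·k2); k4 = f(t_n + h, y_n + h·k3); y_{n+1} = y_n + (h/6)·(k1 + 2k2 + 2k3 + k4).
t=0.000000, y=1.500000:
  k1 = f(0.000000, 1.500000) = 1.870000
  k2 = f(0.090000, 1.668300) = 2.143260
  k3 = f(0.090000, 1.692893) = 2.179166
  k4 = f(0.180000, 1.892250) = 2.495398
  y ← 1.500000 + (0.18/6)·(k1 + 2k2 + 2k3 + k4) = 1.890308
t=0.180000, y=1.890308:
  k1 = f(0.180000, 1.890308) = 2.492563
  k2 = f(0.270000, 2.114638) = 2.843090
  k3 = f(0.270000, 2.146186) = 2.889150
  k4 = f(0.360000, 2.410354) = 3.295861
  y ← 1.890308 + (0.18/6)·(k1 + 2k2 + 2k3 + k4) = 2.407895
y(0.36) ≈ 2.4079

2.4079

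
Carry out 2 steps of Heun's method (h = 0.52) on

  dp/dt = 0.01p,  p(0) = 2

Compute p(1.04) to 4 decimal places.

2.0209

Heun: k1 = f(t_n, p_n); k2 = f(t_n + h, p_n + h·k1); p_{n+1} = p_n + (h/2)·(k1 + k2).
t=0.000000, p=2.000000:
  k1 = f(0.000000, 2.000000) = 0.020000
  k2 = f(0.520000, 2.010400) = 0.020104
  p ← 2.000000 + (0.52/2)·(0.020000 + 0.020104) = 2.010427
t=0.520000, p=2.010427:
  k1 = f(0.520000, 2.010427) = 0.020104
  k2 = f(1.040000, 2.020881) = 0.020209
  p ← 2.010427 + (0.52/2)·(0.020104 + 0.020209) = 2.020908
p(1.04) ≈ 2.0209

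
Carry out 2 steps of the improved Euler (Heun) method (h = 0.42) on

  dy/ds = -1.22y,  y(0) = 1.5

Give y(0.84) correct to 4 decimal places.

0.5745

Heun: k1 = f(s_n, y_n); k2 = f(s_n + h, y_n + h·k1); y_{n+1} = y_n + (h/2)·(k1 + k2).
s=0.000000, y=1.500000:
  k1 = f(0.000000, 1.500000) = -1.830000
  k2 = f(0.420000, 0.731400) = -0.892308
  y ← 1.500000 + (0.42/2)·(-1.830000 + (-0.892308)) = 0.928315
s=0.420000, y=0.928315:
  k1 = f(0.420000, 0.928315) = -1.132545
  k2 = f(0.840000, 0.452647) = -0.552229
  y ← 0.928315 + (0.42/2)·(-1.132545 + (-0.552229)) = 0.574513
y(0.84) ≈ 0.5745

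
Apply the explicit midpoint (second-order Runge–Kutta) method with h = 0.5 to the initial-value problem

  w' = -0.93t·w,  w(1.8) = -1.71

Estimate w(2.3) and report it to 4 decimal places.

-0.7621

Midpoint: k1 = f(t_n, w_n); k2 = f(t_n + h/2, w_n + (h/2)·k1); w_{n+1} = w_n + h·k2.
t=1.800000, w=-1.710000:
  k1 = f(1.800000, -1.710000) = 2.862540
  k2 = f(2.050000, -0.994365) = 1.895757
  w ← -1.710000 + 0.5·1.895757 = -0.762122
w(2.3) ≈ -0.7621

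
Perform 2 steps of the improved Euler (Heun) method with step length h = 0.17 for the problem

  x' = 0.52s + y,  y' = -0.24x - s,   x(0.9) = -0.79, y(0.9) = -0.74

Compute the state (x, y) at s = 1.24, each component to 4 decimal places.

Heun on (x,y): k1 = f(s_n, state_n); k2 = f(s_n + h, state_n + h·k1); state_{n+1} = state_n + (h/2)·(k1 + k2).
0.900000: (-0.790000, -0.740000)
  k1 = (-0.272000, -0.710400)
  predictor → (-0.836240, -0.860768)
  k2 = (-0.304368, -0.869302)
  → (-0.838991, -0.874275)
1.070000: (-0.838991, -0.874275)
  k1 = (-0.317875, -0.868642)
  predictor → (-0.893030, -1.021944)
  k2 = (-0.377144, -1.025673)
  → (-0.898068, -1.035291)
(x(1.24), y(1.24)) ≈ (-0.8981, -1.0353)

-0.8981, -1.0353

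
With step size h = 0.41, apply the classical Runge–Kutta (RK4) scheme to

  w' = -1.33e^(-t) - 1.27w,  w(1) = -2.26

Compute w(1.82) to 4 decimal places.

-0.9568

RK4: k1 = f(t_n, w_n); k2 = f(t_n + h/2, w_n + (h/2)·k1); k3 = f(t_n + h/2, w_n + (h/2)·k2); k4 = f(t_n + h, w_n + h·k3); w_{n+1} = w_n + (h/6)·(k1 + 2k2 + 2k3 + k4).
t=1.000000, w=-2.260000:
  k1 = f(1.000000, -2.260000) = 2.380920
  k2 = f(1.205000, -1.771911) = 1.851737
  k3 = f(1.205000, -1.880394) = 1.989510
  k4 = f(1.410000, -1.444301) = 1.509552
  w ← -2.260000 + (0.41/6)·(k1 + 2k2 + 2k3 + k4) = -1.469181
t=1.410000, w=-1.469181:
  k1 = f(1.410000, -1.469181) = 1.541149
  k2 = f(1.615000, -1.153245) = 1.200097
  k3 = f(1.615000, -1.223161) = 1.288890
  k4 = f(1.820000, -0.940736) = 0.979240
  w ← -1.469181 + (0.41/6)·(k1 + 2k2 + 2k3 + k4) = -0.956793
w(1.82) ≈ -0.9568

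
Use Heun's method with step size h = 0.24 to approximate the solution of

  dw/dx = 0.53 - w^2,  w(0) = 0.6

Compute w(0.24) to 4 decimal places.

0.6347

Heun: k1 = f(x_n, w_n); k2 = f(x_n + h, w_n + h·k1); w_{n+1} = w_n + (h/2)·(k1 + k2).
x=0.000000, w=0.600000:
  k1 = f(0.000000, 0.600000) = 0.170000
  k2 = f(0.240000, 0.640800) = 0.119375
  w ← 0.600000 + (0.24/2)·(0.170000 + 0.119375) = 0.634725
w(0.24) ≈ 0.6347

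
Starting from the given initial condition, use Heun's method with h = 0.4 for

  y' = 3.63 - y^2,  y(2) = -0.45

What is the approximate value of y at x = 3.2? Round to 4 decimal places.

Heun: k1 = f(x_n, y_n); k2 = f(x_n + h, y_n + h·k1); y_{n+1} = y_n + (h/2)·(k1 + k2).
x=2.000000, y=-0.450000:
  k1 = f(2.000000, -0.450000) = 3.427500
  k2 = f(2.400000, 0.921000) = 2.781759
  y ← -0.450000 + (0.4/2)·(3.427500 + 2.781759) = 0.791852
x=2.400000, y=0.791852:
  k1 = f(2.400000, 0.791852) = 3.002971
  k2 = f(2.800000, 1.993040) = -0.342209
  y ← 0.791852 + (0.4/2)·(3.002971 + (-0.342209)) = 1.324004
x=2.800000, y=1.324004:
  k1 = f(2.800000, 1.324004) = 1.877013
  k2 = f(3.200000, 2.074809) = -0.674834
  y ← 1.324004 + (0.4/2)·(1.877013 + (-0.674834)) = 1.564440
y(3.2) ≈ 1.5644

1.5644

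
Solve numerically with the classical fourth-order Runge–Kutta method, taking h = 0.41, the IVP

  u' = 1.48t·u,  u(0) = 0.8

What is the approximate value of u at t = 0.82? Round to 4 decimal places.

1.3156

RK4: k1 = f(t_n, u_n); k2 = f(t_n + h/2, u_n + (h/2)·k1); k3 = f(t_n + h/2, u_n + (h/2)·k2); k4 = f(t_n + h, u_n + h·k3); u_{n+1} = u_n + (h/6)·(k1 + 2k2 + 2k3 + k4).
t=0.000000, u=0.800000:
  k1 = f(0.000000, 0.800000) = 0.000000
  k2 = f(0.205000, 0.800000) = 0.242720
  k3 = f(0.205000, 0.849758) = 0.257816
  k4 = f(0.410000, 0.905705) = 0.549582
  u ← 0.800000 + (0.41/6)·(k1 + 2k2 + 2k3 + k4) = 0.905961
t=0.410000, u=0.905961:
  k1 = f(0.410000, 0.905961) = 0.549737
  k2 = f(0.615000, 1.018658) = 0.927182
  k3 = f(0.615000, 1.096034) = 0.997610
  k4 = f(0.820000, 1.314981) = 1.595861
  u ← 0.905961 + (0.41/6)·(k1 + 2k2 + 2k3 + k4) = 1.315632
u(0.82) ≈ 1.3156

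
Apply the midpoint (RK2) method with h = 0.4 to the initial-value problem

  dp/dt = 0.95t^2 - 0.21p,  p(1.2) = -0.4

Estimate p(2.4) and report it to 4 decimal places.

Midpoint: k1 = f(t_n, p_n); k2 = f(t_n + h/2, p_n + (h/2)·k1); p_{n+1} = p_n + h·k2.
t=1.200000, p=-0.400000:
  k1 = f(1.200000, -0.400000) = 1.452000
  k2 = f(1.400000, -0.109600) = 1.885016
  p ← -0.400000 + 0.4·1.885016 = 0.354006
t=1.600000, p=0.354006:
  k1 = f(1.600000, 0.354006) = 2.357659
  k2 = f(1.800000, 0.825538) = 2.904637
  p ← 0.354006 + 0.4·2.904637 = 1.515861
t=2.000000, p=1.515861:
  k1 = f(2.000000, 1.515861) = 3.481669
  k2 = f(2.200000, 2.212195) = 4.133439
  p ← 1.515861 + 0.4·4.133439 = 3.169237
p(2.4) ≈ 3.1692

3.1692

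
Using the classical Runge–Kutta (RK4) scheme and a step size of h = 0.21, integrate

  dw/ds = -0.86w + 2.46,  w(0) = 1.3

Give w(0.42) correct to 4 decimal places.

1.7731

RK4: k1 = f(s_n, w_n); k2 = f(s_n + h/2, w_n + (h/2)·k1); k3 = f(s_n + h/2, w_n + (h/2)·k2); k4 = f(s_n + h, w_n + h·k3); w_{n+1} = w_n + (h/6)·(k1 + 2k2 + 2k3 + k4).
s=0.000000, w=1.300000:
  k1 = f(0.000000, 1.300000) = 1.342000
  k2 = f(0.105000, 1.440910) = 1.220817
  k3 = f(0.105000, 1.428186) = 1.231760
  k4 = f(0.210000, 1.558670) = 1.119544
  w ← 1.300000 + (0.21/6)·(k1 + 2k2 + 2k3 + k4) = 1.557834
s=0.210000, w=1.557834:
  k1 = f(0.210000, 1.557834) = 1.120262
  k2 = f(0.315000, 1.675462) = 1.019103
  k3 = f(0.315000, 1.664840) = 1.028237
  k4 = f(0.420000, 1.773764) = 0.934563
  w ← 1.557834 + (0.21/6)·(k1 + 2k2 + 2k3 + k4) = 1.773067
w(0.42) ≈ 1.7731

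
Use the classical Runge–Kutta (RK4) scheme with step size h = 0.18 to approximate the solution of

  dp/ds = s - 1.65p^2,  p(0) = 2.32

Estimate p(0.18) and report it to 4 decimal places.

1.3835

RK4: k1 = f(s_n, p_n); k2 = f(s_n + h/2, p_n + (h/2)·k1); k3 = f(s_n + h/2, p_n + (h/2)·k2); k4 = f(s_n + h, p_n + h·k3); p_{n+1} = p_n + (h/6)·(k1 + 2k2 + 2k3 + k4).
s=0.000000, p=2.320000:
  k1 = f(0.000000, 2.320000) = -8.880960
  k2 = f(0.090000, 1.520714) = -3.725740
  k3 = f(0.090000, 1.984683) = -6.409297
  k4 = f(0.180000, 1.166326) = -2.064524
  p ← 2.320000 + (0.18/6)·(k1 + 2k2 + 2k3 + k4) = 1.383533
p(0.18) ≈ 1.3835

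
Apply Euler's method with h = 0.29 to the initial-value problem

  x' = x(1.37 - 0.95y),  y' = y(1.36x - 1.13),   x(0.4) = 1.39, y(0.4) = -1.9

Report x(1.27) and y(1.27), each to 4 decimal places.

Euler on (x,y): x_{n+1} = x_n + h·x', y_{n+1} = y_n + h·y'.
0.400000: (1.390000, -1.900000); f=(4.413250, -1.444760) → (2.669842, -2.318980)
0.690000: (2.669842, -2.318980); f=(9.539431, -5.799737) → (5.436277, -4.000904)
0.980000: (5.436277, -4.000904); f=(28.110224, -25.059013) → (13.588242, -11.268018)
(x(1.27), y(1.27)) ≈ (13.5882, -11.2680)

13.5882, -11.2680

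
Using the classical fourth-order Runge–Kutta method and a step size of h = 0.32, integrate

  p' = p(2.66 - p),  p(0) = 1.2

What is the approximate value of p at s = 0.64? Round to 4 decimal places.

2.1767

RK4: k1 = f(s_n, p_n); k2 = f(s_n + h/2, p_n + (h/2)·k1); k3 = f(s_n + h/2, p_n + (h/2)·k2); k4 = f(s_n + h, p_n + h·k3); p_{n+1} = p_n + (h/6)·(k1 + 2k2 + 2k3 + k4).
s=0.000000, p=1.200000:
  k1 = f(0.000000, 1.200000) = 1.752000
  k2 = f(0.160000, 1.480320) = 1.746304
  k3 = f(0.160000, 1.479409) = 1.746577
  k4 = f(0.320000, 1.758905) = 1.584941
  p ← 1.200000 + (0.32/6)·(k1 + 2k2 + 2k3 + k4) = 1.750544
s=0.320000, p=1.750544:
  k1 = f(0.320000, 1.750544) = 1.592043
  k2 = f(0.480000, 2.005271) = 1.312909
  k3 = f(0.480000, 1.960610) = 1.371232
  k4 = f(0.640000, 2.189338) = 1.030438
  p ← 1.750544 + (0.32/6)·(k1 + 2k2 + 2k3 + k4) = 2.176718
p(0.64) ≈ 2.1767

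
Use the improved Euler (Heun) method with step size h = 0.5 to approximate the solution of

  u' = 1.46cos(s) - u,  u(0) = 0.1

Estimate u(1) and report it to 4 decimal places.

Heun: k1 = f(s_n, u_n); k2 = f(s_n + h, u_n + h·k1); u_{n+1} = u_n + (h/2)·(k1 + k2).
s=0.000000, u=0.100000:
  k1 = f(0.000000, 0.100000) = 1.360000
  k2 = f(0.500000, 0.780000) = 0.501271
  u ← 0.100000 + (0.5/2)·(1.360000 + 0.501271) = 0.565318
s=0.500000, u=0.565318:
  k1 = f(0.500000, 0.565318) = 0.715953
  k2 = f(1.000000, 0.923294) = -0.134453
  u ← 0.565318 + (0.5/2)·(0.715953 + (-0.134453)) = 0.710693
u(1) ≈ 0.7107

0.7107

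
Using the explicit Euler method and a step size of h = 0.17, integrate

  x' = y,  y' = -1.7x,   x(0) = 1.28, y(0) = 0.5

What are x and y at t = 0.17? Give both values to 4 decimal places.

Euler on (x,y): x_{n+1} = x_n + h·x', y_{n+1} = y_n + h·y'.
0.000000: (1.280000, 0.500000); f=(0.500000, -2.176000) → (1.365000, 0.130080)
(x(0.17), y(0.17)) ≈ (1.3650, 0.1301)

1.3650, 0.1301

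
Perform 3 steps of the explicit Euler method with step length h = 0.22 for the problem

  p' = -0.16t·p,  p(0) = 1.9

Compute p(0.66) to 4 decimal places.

Euler: p_{n+1} = p_n + h·f(t_n, p_n).
t=0.000000, p=1.900000: f=0.000000 → p ← 1.900000 + 0.22·0.000000 = 1.900000
t=0.220000, p=1.900000: f=-0.066880 → p ← 1.900000 + 0.22·(-0.066880) = 1.885286
t=0.440000, p=1.885286: f=-0.132724 → p ← 1.885286 + 0.22·(-0.132724) = 1.856087
p(0.66) ≈ 1.8561

1.8561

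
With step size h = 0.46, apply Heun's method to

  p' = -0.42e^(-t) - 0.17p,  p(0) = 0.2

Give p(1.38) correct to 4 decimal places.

Heun: k1 = f(t_n, p_n); k2 = f(t_n + h, p_n + h·k1); p_{n+1} = p_n + (h/2)·(k1 + k2).
t=0.000000, p=0.200000:
  k1 = f(0.000000, 0.200000) = -0.454000
  k2 = f(0.460000, -0.008840) = -0.263636
  p ← 0.200000 + (0.46/2)·(-0.454000 + (-0.263636)) = 0.034944
t=0.460000, p=0.034944:
  k1 = f(0.460000, 0.034944) = -0.271080
  k2 = f(0.920000, -0.089753) = -0.152120
  p ← 0.034944 + (0.46/2)·(-0.271080 + (-0.152120)) = -0.062392
t=0.920000, p=-0.062392:
  k1 = f(0.920000, -0.062392) = -0.156771
  k2 = f(1.380000, -0.134507) = -0.082797
  p ← -0.062392 + (0.46/2)·(-0.156771 + (-0.082797)) = -0.117493
p(1.38) ≈ -0.1175

-0.1175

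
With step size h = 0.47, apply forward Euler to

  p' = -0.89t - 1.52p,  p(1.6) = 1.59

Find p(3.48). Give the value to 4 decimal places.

Euler: p_{n+1} = p_n + h·f(t_n, p_n).
t=1.600000, p=1.590000: f=-3.840800 → p ← 1.590000 + 0.47·(-3.840800) = -0.215176
t=2.070000, p=-0.215176: f=-1.515232 → p ← -0.215176 + 0.47·(-1.515232) = -0.927335
t=2.540000, p=-0.927335: f=-0.851050 → p ← -0.927335 + 0.47·(-0.851050) = -1.327329
t=3.010000, p=-1.327329: f=-0.661360 → p ← -1.327329 + 0.47·(-0.661360) = -1.638168
p(3.48) ≈ -1.6382

-1.6382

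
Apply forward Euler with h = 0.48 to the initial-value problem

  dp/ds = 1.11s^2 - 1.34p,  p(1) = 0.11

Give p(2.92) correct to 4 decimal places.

4.0769

Euler: p_{n+1} = p_n + h·f(s_n, p_n).
s=1.000000, p=0.110000: f=0.962600 → p ← 0.110000 + 0.48·0.962600 = 0.572048
s=1.480000, p=0.572048: f=1.664800 → p ← 0.572048 + 0.48·1.664800 = 1.371152
s=1.960000, p=1.371152: f=2.426833 → p ← 1.371152 + 0.48·2.426833 = 2.536031
s=2.440000, p=2.536031: f=3.210214 → p ← 2.536031 + 0.48·3.210214 = 4.076934
p(2.92) ≈ 4.0769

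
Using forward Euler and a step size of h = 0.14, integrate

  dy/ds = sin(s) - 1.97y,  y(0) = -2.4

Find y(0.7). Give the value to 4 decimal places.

-0.3347

Euler: y_{n+1} = y_n + h·f(s_n, y_n).
s=0.000000, y=-2.400000: f=4.728000 → y ← -2.400000 + 0.14·4.728000 = -1.738080
s=0.140000, y=-1.738080: f=3.563561 → y ← -1.738080 + 0.14·3.563561 = -1.239181
s=0.280000, y=-1.239181: f=2.717543 → y ← -1.239181 + 0.14·2.717543 = -0.858725
s=0.420000, y=-0.858725: f=2.099450 → y ← -0.858725 + 0.14·2.099450 = -0.564803
s=0.560000, y=-0.564803: f=1.643847 → y ← -0.564803 + 0.14·1.643847 = -0.334664
y(0.7) ≈ -0.3347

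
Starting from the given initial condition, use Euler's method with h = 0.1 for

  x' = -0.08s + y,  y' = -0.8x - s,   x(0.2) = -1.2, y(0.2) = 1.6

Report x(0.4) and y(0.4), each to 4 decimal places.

Euler on (x,y): x_{n+1} = x_n + h·x', y_{n+1} = y_n + h·y'.
0.200000: (-1.200000, 1.600000); f=(1.584000, 0.760000) → (-1.041600, 1.676000)
0.300000: (-1.041600, 1.676000); f=(1.652000, 0.533280) → (-0.876400, 1.729328)
(x(0.4), y(0.4)) ≈ (-0.8764, 1.7293)

-0.8764, 1.7293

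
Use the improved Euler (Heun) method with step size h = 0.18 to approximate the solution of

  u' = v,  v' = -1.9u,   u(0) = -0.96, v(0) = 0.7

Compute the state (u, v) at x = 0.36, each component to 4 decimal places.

-0.5985, 1.2509

Heun on (u,v): k1 = f(x_n, state_n); k2 = f(x_n + h, state_n + h·k1); state_{n+1} = state_n + (h/2)·(k1 + k2).
0.000000: (-0.960000, 0.700000)
  k1 = (0.700000, 1.824000)
  predictor → (-0.834000, 1.028320)
  k2 = (1.028320, 1.584600)
  → (-0.804451, 1.006774)
0.180000: (-0.804451, 1.006774)
  k1 = (1.006774, 1.528457)
  predictor → (-0.623232, 1.281896)
  k2 = (1.281896, 1.184141)
  → (-0.598471, 1.250908)
(u(0.36), v(0.36)) ≈ (-0.5985, 1.2509)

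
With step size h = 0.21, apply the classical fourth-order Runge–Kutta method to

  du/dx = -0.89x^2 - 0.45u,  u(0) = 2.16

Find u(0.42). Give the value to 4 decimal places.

RK4: k1 = f(x_n, u_n); k2 = f(x_n + h/2, u_n + (h/2)·k1); k3 = f(x_n + h/2, u_n + (h/2)·k2); k4 = f(x_n + h, u_n + h·k3); u_{n+1} = u_n + (h/6)·(k1 + 2k2 + 2k3 + k4).
x=0.000000, u=2.160000:
  k1 = f(0.000000, 2.160000) = -0.972000
  k2 = f(0.105000, 2.057940) = -0.935885
  k3 = f(0.105000, 2.061732) = -0.937592
  k4 = f(0.210000, 1.963106) = -0.922647
  u ← 2.160000 + (0.21/6)·(k1 + 2k2 + 2k3 + k4) = 1.962544
x=0.210000, u=1.962544:
  k1 = f(0.210000, 1.962544) = -0.922394
  k2 = f(0.315000, 1.865693) = -0.927872
  k3 = f(0.315000, 1.865117) = -0.927613
  k4 = f(0.420000, 1.767745) = -0.952481
  u ← 1.962544 + (0.21/6)·(k1 + 2k2 + 2k3 + k4) = 1.767039
u(0.42) ≈ 1.7670

1.7670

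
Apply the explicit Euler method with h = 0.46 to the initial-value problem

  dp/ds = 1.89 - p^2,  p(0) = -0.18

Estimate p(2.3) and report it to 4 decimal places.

Euler: p_{n+1} = p_n + h·f(s_n, p_n).
s=0.000000, p=-0.180000: f=1.857600 → p ← -0.180000 + 0.46·1.857600 = 0.674496
s=0.460000, p=0.674496: f=1.435055 → p ← 0.674496 + 0.46·1.435055 = 1.334621
s=0.920000, p=1.334621: f=0.108786 → p ← 1.334621 + 0.46·0.108786 = 1.384663
s=1.380000, p=1.384663: f=-0.027291 → p ← 1.384663 + 0.46·(-0.027291) = 1.372109
s=1.840000, p=1.372109: f=0.007317 → p ← 1.372109 + 0.46·0.007317 = 1.375475
p(2.3) ≈ 1.3755

1.3755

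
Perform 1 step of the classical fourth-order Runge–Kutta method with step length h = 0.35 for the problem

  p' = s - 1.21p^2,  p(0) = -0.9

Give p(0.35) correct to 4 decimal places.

-1.3638

RK4: k1 = f(s_n, p_n); k2 = f(s_n + h/2, p_n + (h/2)·k1); k3 = f(s_n + h/2, p_n + (h/2)·k2); k4 = f(s_n + h, p_n + h·k3); p_{n+1} = p_n + (h/6)·(k1 + 2k2 + 2k3 + k4).
s=0.000000, p=-0.900000:
  k1 = f(0.000000, -0.900000) = -0.980100
  k2 = f(0.175000, -1.071518) = -1.214261
  k3 = f(0.175000, -1.112496) = -1.322553
  k4 = f(0.350000, -1.362893) = -1.897549
  p ← -0.900000 + (0.35/6)·(k1 + 2k2 + 2k3 + k4) = -1.363824
p(0.35) ≈ -1.3638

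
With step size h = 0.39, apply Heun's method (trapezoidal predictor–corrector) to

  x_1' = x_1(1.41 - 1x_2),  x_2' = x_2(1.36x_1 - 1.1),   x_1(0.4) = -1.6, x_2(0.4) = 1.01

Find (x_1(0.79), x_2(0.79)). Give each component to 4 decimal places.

-2.3345, 0.5625

Heun on (x_1,x_2): k1 = f(s_n, state_n); k2 = f(s_n + h, state_n + h·k1); state_{n+1} = state_n + (h/2)·(k1 + k2).
0.400000: (-1.600000, 1.010000)
  k1 = (-0.640000, -3.308760)
  predictor → (-1.849600, -0.280416)
  k2 = (-3.126594, 1.013833)
  → (-2.334486, 0.562489)
(x_1(0.79), x_2(0.79)) ≈ (-2.3345, 0.5625)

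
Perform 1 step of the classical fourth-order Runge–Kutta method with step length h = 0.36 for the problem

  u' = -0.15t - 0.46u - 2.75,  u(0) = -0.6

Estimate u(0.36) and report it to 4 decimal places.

-1.4300

RK4: k1 = f(t_n, u_n); k2 = f(t_n + h/2, u_n + (h/2)·k1); k3 = f(t_n + h/2, u_n + (h/2)·k2); k4 = f(t_n + h, u_n + h·k3); u_{n+1} = u_n + (h/6)·(k1 + 2k2 + 2k3 + k4).
t=0.000000, u=-0.600000:
  k1 = f(0.000000, -0.600000) = -2.474000
  k2 = f(0.180000, -1.045320) = -2.296153
  k3 = f(0.180000, -1.013308) = -2.310879
  k4 = f(0.360000, -1.431916) = -2.145319
  u ← -0.600000 + (0.36/6)·(k1 + 2k2 + 2k3 + k4) = -1.430003
u(0.36) ≈ -1.4300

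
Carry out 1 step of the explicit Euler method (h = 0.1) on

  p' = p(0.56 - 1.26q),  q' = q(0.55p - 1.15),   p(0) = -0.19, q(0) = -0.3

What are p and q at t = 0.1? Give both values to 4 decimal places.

-0.2078, -0.2624

Euler on (p,q): p_{n+1} = p_n + h·p', q_{n+1} = q_n + h·q'.
0.000000: (-0.190000, -0.300000); f=(-0.178220, 0.376350) → (-0.207822, -0.262365)
(p(0.1), q(0.1)) ≈ (-0.2078, -0.2624)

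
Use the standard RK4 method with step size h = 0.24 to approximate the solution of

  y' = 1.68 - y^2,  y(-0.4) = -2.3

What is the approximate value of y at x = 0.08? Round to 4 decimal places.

RK4: k1 = f(x_n, y_n); k2 = f(x_n + h/2, y_n + (h/2)·k1); k3 = f(x_n + h/2, y_n + (h/2)·k2); k4 = f(x_n + h, y_n + h·k3); y_{n+1} = y_n + (h/6)·(k1 + 2k2 + 2k3 + k4).
x=-0.400000, y=-2.300000:
  k1 = f(-0.400000, -2.300000) = -3.610000
  k2 = f(-0.280000, -2.733200) = -5.790382
  k3 = f(-0.280000, -2.994846) = -7.289102
  k4 = f(-0.160000, -4.049384) = -14.717514
  y ← -2.300000 + (0.24/6)·(k1 + 2k2 + 2k3 + k4) = -4.079459
x=-0.160000, y=-4.079459:
  k1 = f(-0.160000, -4.079459) = -14.961988
  k2 = f(-0.040000, -5.874898) = -32.834425
  k3 = f(-0.040000, -8.019590) = -62.633828
  k4 = f(0.080000, -19.111578) = -363.572416
  y ← -4.079459 + (0.24/6)·(k1 + 2k2 + 2k3 + k4) = -26.858296
y(0.08) ≈ -26.8583

-26.8583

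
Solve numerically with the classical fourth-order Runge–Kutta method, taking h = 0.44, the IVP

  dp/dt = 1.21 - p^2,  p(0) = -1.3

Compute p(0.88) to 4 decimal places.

RK4: k1 = f(t_n, p_n); k2 = f(t_n + h/2, p_n + (h/2)·k1); k3 = f(t_n + h/2, p_n + (h/2)·k2); k4 = f(t_n + h, p_n + h·k3); p_{n+1} = p_n + (h/6)·(k1 + 2k2 + 2k3 + k4).
t=0.000000, p=-1.300000:
  k1 = f(0.000000, -1.300000) = -0.480000
  k2 = f(0.220000, -1.405600) = -0.765711
  k3 = f(0.220000, -1.468456) = -0.946364
  k4 = f(0.440000, -1.716400) = -1.736030
  p ← -1.300000 + (0.44/6)·(k1 + 2k2 + 2k3 + k4) = -1.713613
t=0.440000, p=-1.713613:
  k1 = f(0.440000, -1.713613) = -1.726471
  k2 = f(0.660000, -2.093437) = -3.172478
  k3 = f(0.660000, -2.411559) = -4.605614
  k4 = f(0.880000, -3.740084) = -12.778226
  p ← -1.713613 + (0.44/6)·(k1 + 2k2 + 2k3 + k4) = -3.918078
p(0.88) ≈ -3.9181

-3.9181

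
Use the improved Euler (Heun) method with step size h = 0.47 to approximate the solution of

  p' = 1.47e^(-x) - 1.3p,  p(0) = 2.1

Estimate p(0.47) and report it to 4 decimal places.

Heun: k1 = f(x_n, p_n); k2 = f(x_n + h, p_n + h·k1); p_{n+1} = p_n + (h/2)·(k1 + k2).
x=0.000000, p=2.100000:
  k1 = f(0.000000, 2.100000) = -1.260000
  k2 = f(0.470000, 1.507800) = -1.041387
  p ← 2.100000 + (0.47/2)·(-1.260000 + (-1.041387)) = 1.559174
p(0.47) ≈ 1.5592

1.5592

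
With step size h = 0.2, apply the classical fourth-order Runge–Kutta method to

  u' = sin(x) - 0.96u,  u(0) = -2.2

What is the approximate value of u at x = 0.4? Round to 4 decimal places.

-1.4288

RK4: k1 = f(x_n, u_n); k2 = f(x_n + h/2, u_n + (h/2)·k1); k3 = f(x_n + h/2, u_n + (h/2)·k2); k4 = f(x_n + h, u_n + h·k3); u_{n+1} = u_n + (h/6)·(k1 + 2k2 + 2k3 + k4).
x=0.000000, u=-2.200000:
  k1 = f(0.000000, -2.200000) = 2.112000
  k2 = f(0.100000, -1.988800) = 2.009081
  k3 = f(0.100000, -1.999092) = 2.018962
  k4 = f(0.200000, -1.796208) = 1.923029
  u ← -2.200000 + (0.2/6)·(k1 + 2k2 + 2k3 + k4) = -1.796963
x=0.200000, u=-1.796963:
  k1 = f(0.200000, -1.796963) = 1.923754
  k2 = f(0.300000, -1.604587) = 1.835924
  k3 = f(0.300000, -1.613370) = 1.844356
  k4 = f(0.400000, -1.428092) = 1.760386
  u ← -1.796963 + (0.2/6)·(k1 + 2k2 + 2k3 + k4) = -1.428806
u(0.4) ≈ -1.4288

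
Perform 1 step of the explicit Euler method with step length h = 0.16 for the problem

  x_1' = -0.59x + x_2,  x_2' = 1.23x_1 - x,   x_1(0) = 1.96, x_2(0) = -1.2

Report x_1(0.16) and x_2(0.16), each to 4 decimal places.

Euler on (x_1,x_2): x_1_{n+1} = x_1_n + h·x_1', x_2_{n+1} = x_2_n + h·x_2'.
0.000000: (1.960000, -1.200000); f=(-1.200000, 2.410800) → (1.768000, -0.814272)
(x_1(0.16), x_2(0.16)) ≈ (1.7680, -0.8143)

1.7680, -0.8143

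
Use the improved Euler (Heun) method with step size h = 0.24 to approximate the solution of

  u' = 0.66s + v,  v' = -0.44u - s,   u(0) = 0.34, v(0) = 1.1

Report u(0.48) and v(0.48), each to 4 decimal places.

0.9061, 0.8547

Heun on (u,v): k1 = f(s_n, state_n); k2 = f(s_n + h, state_n + h·k1); state_{n+1} = state_n + (h/2)·(k1 + k2).
0.000000: (0.340000, 1.100000)
  k1 = (1.100000, -0.149600)
  predictor → (0.604000, 1.064096)
  k2 = (1.222496, -0.505760)
  → (0.618700, 1.021357)
0.240000: (0.618700, 1.021357)
  k1 = (1.179757, -0.512228)
  predictor → (0.901841, 0.898422)
  k2 = (1.215222, -0.876810)
  → (0.906097, 0.854672)
(u(0.48), v(0.48)) ≈ (0.9061, 0.8547)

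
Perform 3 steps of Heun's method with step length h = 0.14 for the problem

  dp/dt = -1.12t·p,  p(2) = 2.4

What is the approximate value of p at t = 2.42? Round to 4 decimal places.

Heun: k1 = f(t_n, p_n); k2 = f(t_n + h, p_n + h·k1); p_{n+1} = p_n + (h/2)·(k1 + k2).
t=2.000000, p=2.400000:
  k1 = f(2.000000, 2.400000) = -5.376000
  k2 = f(2.140000, 1.647360) = -3.948392
  p ← 2.400000 + (0.14/2)·(-5.376000 + (-3.948392)) = 1.747293
t=2.140000, p=1.747293:
  k1 = f(2.140000, 1.747293) = -4.187911
  k2 = f(2.280000, 1.160985) = -2.964691
  p ← 1.747293 + (0.14/2)·(-4.187911 + (-2.964691)) = 1.246610
t=2.280000, p=1.246610:
  k1 = f(2.280000, 1.246610) = -3.183344
  k2 = f(2.420000, 0.800942) = -2.170874
  p ← 1.246610 + (0.14/2)·(-3.183344 + (-2.170874)) = 0.871815
p(2.42) ≈ 0.8718

0.8718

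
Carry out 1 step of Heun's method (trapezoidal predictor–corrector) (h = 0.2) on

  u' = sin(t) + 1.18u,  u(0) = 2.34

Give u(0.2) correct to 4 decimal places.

Heun: k1 = f(t_n, u_n); k2 = f(t_n + h, u_n + h·k1); u_{n+1} = u_n + (h/2)·(k1 + k2).
t=0.000000, u=2.340000:
  k1 = f(0.000000, 2.340000) = 2.761200
  k2 = f(0.200000, 2.892240) = 3.611513
  u ← 2.340000 + (0.2/2)·(2.761200 + 3.611513) = 2.977271
u(0.2) ≈ 2.9773

2.9773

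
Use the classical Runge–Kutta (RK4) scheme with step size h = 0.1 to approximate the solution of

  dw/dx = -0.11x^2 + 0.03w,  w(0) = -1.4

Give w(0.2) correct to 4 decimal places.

RK4: k1 = f(x_n, w_n); k2 = f(x_n + h/2, w_n + (h/2)·k1); k3 = f(x_n + h/2, w_n + (h/2)·k2); k4 = f(x_n + h, w_n + h·k3); w_{n+1} = w_n + (h/6)·(k1 + 2k2 + 2k3 + k4).
x=0.000000, w=-1.400000:
  k1 = f(0.000000, -1.400000) = -0.042000
  k2 = f(0.050000, -1.402100) = -0.042338
  k3 = f(0.050000, -1.402117) = -0.042339
  k4 = f(0.100000, -1.404234) = -0.043227
  w ← -1.400000 + (0.1/6)·(k1 + 2k2 + 2k3 + k4) = -1.404243
x=0.100000, w=-1.404243:
  k1 = f(0.100000, -1.404243) = -0.043227
  k2 = f(0.150000, -1.406404) = -0.044667
  k3 = f(0.150000, -1.406476) = -0.044669
  k4 = f(0.200000, -1.408710) = -0.046661
  w ← -1.404243 + (0.1/6)·(k1 + 2k2 + 2k3 + k4) = -1.408719
w(0.2) ≈ -1.4087

-1.4087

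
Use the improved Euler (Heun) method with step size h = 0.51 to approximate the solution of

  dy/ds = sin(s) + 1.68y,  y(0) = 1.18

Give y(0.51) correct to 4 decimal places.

Heun: k1 = f(s_n, y_n); k2 = f(s_n + h, y_n + h·k1); y_{n+1} = y_n + (h/2)·(k1 + k2).
s=0.000000, y=1.180000:
  k1 = f(0.000000, 1.180000) = 1.982400
  k2 = f(0.510000, 2.191024) = 4.169098
  y ← 1.180000 + (0.51/2)·(1.982400 + 4.169098) = 2.748632
y(0.51) ≈ 2.7486

2.7486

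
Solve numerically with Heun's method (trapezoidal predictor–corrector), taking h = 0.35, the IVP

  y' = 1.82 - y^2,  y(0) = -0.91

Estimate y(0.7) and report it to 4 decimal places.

Heun: k1 = f(t_n, y_n); k2 = f(t_n + h, y_n + h·k1); y_{n+1} = y_n + (h/2)·(k1 + k2).
t=0.000000, y=-0.910000:
  k1 = f(0.000000, -0.910000) = 0.991900
  k2 = f(0.350000, -0.562835) = 1.503217
  y ← -0.910000 + (0.35/2)·(0.991900 + 1.503217) = -0.473355
t=0.350000, y=-0.473355:
  k1 = f(0.350000, -0.473355) = 1.595935
  k2 = f(0.700000, 0.085223) = 1.812737
  y ← -0.473355 + (0.35/2)·(1.595935 + 1.812737) = 0.123163
y(0.7) ≈ 0.1232

0.1232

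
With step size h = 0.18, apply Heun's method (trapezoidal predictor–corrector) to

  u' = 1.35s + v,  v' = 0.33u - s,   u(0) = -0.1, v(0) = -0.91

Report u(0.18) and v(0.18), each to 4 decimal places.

Heun on (u,v): k1 = f(s_n, state_n); k2 = f(s_n + h, state_n + h·k1); state_{n+1} = state_n + (h/2)·(k1 + k2).
0.000000: (-0.100000, -0.910000)
  k1 = (-0.910000, -0.033000)
  predictor → (-0.263800, -0.915940)
  k2 = (-0.672940, -0.267054)
  → (-0.242465, -0.937005)
(u(0.18), v(0.18)) ≈ (-0.2425, -0.9370)

-0.2425, -0.9370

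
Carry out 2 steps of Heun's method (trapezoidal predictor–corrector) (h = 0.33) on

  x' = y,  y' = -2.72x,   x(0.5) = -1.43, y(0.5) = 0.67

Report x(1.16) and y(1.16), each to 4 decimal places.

-0.2375, 2.4747

Heun on (x,y): k1 = f(s_n, state_n); k2 = f(s_n + h, state_n + h·k1); state_{n+1} = state_n + (h/2)·(k1 + k2).
0.500000: (-1.430000, 0.670000)
  k1 = (0.670000, 3.889600)
  predictor → (-1.208900, 1.953568)
  k2 = (1.953568, 3.288208)
  → (-0.997111, 1.854338)
0.830000: (-0.997111, 1.854338)
  k1 = (1.854338, 2.712143)
  predictor → (-0.385180, 2.749345)
  k2 = (2.749345, 1.047689)
  → (-0.237503, 2.474710)
(x(1.16), y(1.16)) ≈ (-0.2375, 2.4747)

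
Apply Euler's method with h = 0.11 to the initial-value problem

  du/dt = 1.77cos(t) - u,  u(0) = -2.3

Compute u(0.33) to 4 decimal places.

Euler: u_{n+1} = u_n + h·f(t_n, u_n).
t=0.000000, u=-2.300000: f=4.070000 → u ← -2.300000 + 0.11·4.070000 = -1.852300
t=0.110000, u=-1.852300: f=3.611602 → u ← -1.852300 + 0.11·3.611602 = -1.455024
t=0.220000, u=-1.455024: f=3.182362 → u ← -1.455024 + 0.11·3.182362 = -1.104964
u(0.33) ≈ -1.1050

-1.1050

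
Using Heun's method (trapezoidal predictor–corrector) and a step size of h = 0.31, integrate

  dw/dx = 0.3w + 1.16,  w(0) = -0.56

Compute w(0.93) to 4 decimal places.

Heun: k1 = f(x_n, w_n); k2 = f(x_n + h, w_n + h·k1); w_{n+1} = w_n + (h/2)·(k1 + k2).
x=0.000000, w=-0.560000:
  k1 = f(0.000000, -0.560000) = 0.992000
  k2 = f(0.310000, -0.252480) = 1.084256
  w ← -0.560000 + (0.31/2)·(0.992000 + 1.084256) = -0.238180
x=0.310000, w=-0.238180:
  k1 = f(0.310000, -0.238180) = 1.088546
  k2 = f(0.620000, 0.099269) = 1.189781
  w ← -0.238180 + (0.31/2)·(1.088546 + 1.189781) = 0.114960
x=0.620000, w=0.114960:
  k1 = f(0.620000, 0.114960) = 1.194488
  k2 = f(0.930000, 0.485252) = 1.305575
  w ← 0.114960 + (0.31/2)·(1.194488 + 1.305575) = 0.502470
w(0.93) ≈ 0.5025

0.5025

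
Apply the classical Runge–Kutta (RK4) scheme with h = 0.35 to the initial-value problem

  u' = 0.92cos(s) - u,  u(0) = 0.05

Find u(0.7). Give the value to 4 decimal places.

RK4: k1 = f(s_n, u_n); k2 = f(s_n + h/2, u_n + (h/2)·k1); k3 = f(s_n + h/2, u_n + (h/2)·k2); k4 = f(s_n + h, u_n + h·k3); u_{n+1} = u_n + (h/6)·(k1 + 2k2 + 2k3 + k4).
s=0.000000, u=0.050000:
  k1 = f(0.000000, 0.050000) = 0.870000
  k2 = f(0.175000, 0.202250) = 0.703698
  k3 = f(0.175000, 0.173147) = 0.732801
  k4 = f(0.350000, 0.306480) = 0.557742
  u ← 0.050000 + (0.35/6)·(k1 + 2k2 + 2k3 + k4) = 0.300877
s=0.350000, u=0.300877:
  k1 = f(0.350000, 0.300877) = 0.563346
  k2 = f(0.525000, 0.399462) = 0.396636
  k3 = f(0.525000, 0.370288) = 0.425810
  k4 = f(0.700000, 0.449910) = 0.253745
  u ← 0.300877 + (0.35/6)·(k1 + 2k2 + 2k3 + k4) = 0.444492
u(0.7) ≈ 0.4445

0.4445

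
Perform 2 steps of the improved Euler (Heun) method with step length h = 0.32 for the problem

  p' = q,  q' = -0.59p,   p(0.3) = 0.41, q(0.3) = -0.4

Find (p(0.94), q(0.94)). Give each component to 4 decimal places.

0.1126, -0.5022

Heun on (p,q): k1 = f(t_n, state_n); k2 = f(t_n + h, state_n + h·k1); state_{n+1} = state_n + (h/2)·(k1 + k2).
0.300000: (0.410000, -0.400000)
  k1 = (-0.400000, -0.241900)
  predictor → (0.282000, -0.477408)
  k2 = (-0.477408, -0.166380)
  → (0.269615, -0.465325)
0.620000: (0.269615, -0.465325)
  k1 = (-0.465325, -0.159073)
  predictor → (0.120711, -0.516228)
  k2 = (-0.516228, -0.071219)
  → (0.112566, -0.502172)
(p(0.94), q(0.94)) ≈ (0.1126, -0.5022)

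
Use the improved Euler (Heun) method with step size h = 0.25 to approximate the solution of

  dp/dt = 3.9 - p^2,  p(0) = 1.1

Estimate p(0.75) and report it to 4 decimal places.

1.8634

Heun: k1 = f(t_n, p_n); k2 = f(t_n + h, p_n + h·k1); p_{n+1} = p_n + (h/2)·(k1 + k2).
t=0.000000, p=1.100000:
  k1 = f(0.000000, 1.100000) = 2.690000
  k2 = f(0.250000, 1.772500) = 0.758244
  p ← 1.100000 + (0.25/2)·(2.690000 + 0.758244) = 1.531030
t=0.250000, p=1.531030:
  k1 = f(0.250000, 1.531030) = 1.555946
  k2 = f(0.500000, 1.920017) = 0.213535
  p ← 1.531030 + (0.25/2)·(1.555946 + 0.213535) = 1.752216
t=0.500000, p=1.752216:
  k1 = f(0.500000, 1.752216) = 0.829741
  k2 = f(0.750000, 1.959651) = 0.059769
  p ← 1.752216 + (0.25/2)·(0.829741 + 0.059769) = 1.863404
p(0.75) ≈ 1.8634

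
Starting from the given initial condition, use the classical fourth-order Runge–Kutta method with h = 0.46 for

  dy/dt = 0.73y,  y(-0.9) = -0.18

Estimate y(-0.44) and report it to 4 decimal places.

-0.2518

RK4: k1 = f(t_n, y_n); k2 = f(t_n + h/2, y_n + (h/2)·k1); k3 = f(t_n + h/2, y_n + (h/2)·k2); k4 = f(t_n + h, y_n + h·k3); y_{n+1} = y_n + (h/6)·(k1 + 2k2 + 2k3 + k4).
t=-0.900000, y=-0.180000:
  k1 = f(-0.900000, -0.180000) = -0.131400
  k2 = f(-0.670000, -0.210222) = -0.153462
  k3 = f(-0.670000, -0.215296) = -0.157166
  k4 = f(-0.440000, -0.252296) = -0.184176
  y ← -0.180000 + (0.46/6)·(k1 + 2k2 + 2k3 + k4) = -0.251824
y(-0.44) ≈ -0.2518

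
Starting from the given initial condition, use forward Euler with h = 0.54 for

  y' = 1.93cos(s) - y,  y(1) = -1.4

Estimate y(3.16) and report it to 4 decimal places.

Euler: y_{n+1} = y_n + h·f(s_n, y_n).
s=1.000000, y=-1.400000: f=2.442783 → y ← -1.400000 + 0.54·2.442783 = -0.080897
s=1.540000, y=-0.080897: f=0.140324 → y ← -0.080897 + 0.54·0.140324 = -0.005122
s=2.080000, y=-0.005122: f=-0.935719 → y ← -0.005122 + 0.54·(-0.935719) = -0.510410
s=2.620000, y=-0.510410: f=-1.162952 → y ← -0.510410 + 0.54·(-1.162952) = -1.138404
y(3.16) ≈ -1.1384

-1.1384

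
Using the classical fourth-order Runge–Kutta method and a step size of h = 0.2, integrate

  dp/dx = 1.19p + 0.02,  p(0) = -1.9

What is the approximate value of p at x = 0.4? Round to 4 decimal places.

-3.0480

RK4: k1 = f(x_n, p_n); k2 = f(x_n + h/2, p_n + (h/2)·k1); k3 = f(x_n + h/2, p_n + (h/2)·k2); k4 = f(x_n + h, p_n + h·k3); p_{n+1} = p_n + (h/6)·(k1 + 2k2 + 2k3 + k4).
x=0.000000, p=-1.900000:
  k1 = f(0.000000, -1.900000) = -2.241000
  k2 = f(0.100000, -2.124100) = -2.507679
  k3 = f(0.100000, -2.150768) = -2.539414
  k4 = f(0.200000, -2.407883) = -2.845380
  p ← -1.900000 + (0.2/6)·(k1 + 2k2 + 2k3 + k4) = -2.406019
x=0.200000, p=-2.406019:
  k1 = f(0.200000, -2.406019) = -2.843162
  k2 = f(0.300000, -2.690335) = -3.181499
  k3 = f(0.300000, -2.724169) = -3.221761
  k4 = f(0.400000, -3.050371) = -3.609942
  p ← -2.406019 + (0.2/6)·(k1 + 2k2 + 2k3 + k4) = -3.048006
p(0.4) ≈ -3.0480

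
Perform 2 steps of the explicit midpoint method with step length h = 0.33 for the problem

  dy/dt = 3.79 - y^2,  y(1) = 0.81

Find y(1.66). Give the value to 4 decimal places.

1.7269

Midpoint: k1 = f(t_n, y_n); k2 = f(t_n + h/2, y_n + (h/2)·k1); y_{n+1} = y_n + h·k2.
t=1.000000, y=0.810000:
  k1 = f(1.000000, 0.810000) = 3.133900
  k2 = f(1.165000, 1.327094) = 2.028823
  y ← 0.810000 + 0.33·2.028823 = 1.479512
t=1.330000, y=1.479512:
  k1 = f(1.330000, 1.479512) = 1.601046
  k2 = f(1.495000, 1.743684) = 0.749566
  y ← 1.479512 + 0.33·0.749566 = 1.726868
y(1.66) ≈ 1.7269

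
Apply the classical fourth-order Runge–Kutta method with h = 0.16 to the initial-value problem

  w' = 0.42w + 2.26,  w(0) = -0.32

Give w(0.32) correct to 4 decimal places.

RK4: k1 = f(t_n, w_n); k2 = f(t_n + h/2, w_n + (h/2)·k1); k3 = f(t_n + h/2, w_n + (h/2)·k2); k4 = f(t_n + h, w_n + h·k3); w_{n+1} = w_n + (h/6)·(k1 + 2k2 + 2k3 + k4).
t=0.000000, w=-0.320000:
  k1 = f(0.000000, -0.320000) = 2.125600
  k2 = f(0.080000, -0.149952) = 2.197020
  k3 = f(0.080000, -0.144238) = 2.199420
  k4 = f(0.160000, 0.031907) = 2.273401
  w ← -0.320000 + (0.16/6)·(k1 + 2k2 + 2k3 + k4) = 0.031783
t=0.160000, w=0.031783:
  k1 = f(0.160000, 0.031783) = 2.273349
  k2 = f(0.240000, 0.213651) = 2.349734
  k3 = f(0.240000, 0.219762) = 2.352300
  k4 = f(0.320000, 0.408152) = 2.431424
  w ← 0.031783 + (0.16/6)·(k1 + 2k2 + 2k3 + k4) = 0.408019
w(0.32) ≈ 0.4080

0.4080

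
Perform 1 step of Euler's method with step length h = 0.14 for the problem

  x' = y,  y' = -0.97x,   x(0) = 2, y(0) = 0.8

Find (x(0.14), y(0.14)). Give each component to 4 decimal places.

Euler on (x,y): x_{n+1} = x_n + h·x', y_{n+1} = y_n + h·y'.
0.000000: (2.000000, 0.800000); f=(0.800000, -1.940000) → (2.112000, 0.528400)
(x(0.14), y(0.14)) ≈ (2.1120, 0.5284)

2.1120, 0.5284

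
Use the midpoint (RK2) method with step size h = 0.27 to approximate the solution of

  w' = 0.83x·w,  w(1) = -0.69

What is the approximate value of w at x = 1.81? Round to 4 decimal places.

-1.7333

Midpoint: k1 = f(x_n, w_n); k2 = f(x_n + h/2, w_n + (h/2)·k1); w_{n+1} = w_n + h·k2.
x=1.000000, w=-0.690000:
  k1 = f(1.000000, -0.690000) = -0.572700
  k2 = f(1.135000, -0.767314) = -0.722849
  w ← -0.690000 + 0.27·(-0.722849) = -0.885169
x=1.270000, w=-0.885169:
  k1 = f(1.270000, -0.885169) = -0.933057
  k2 = f(1.405000, -1.011132) = -1.179131
  w ← -0.885169 + 0.27·(-1.179131) = -1.203535
x=1.540000, w=-1.203535:
  k1 = f(1.540000, -1.203535) = -1.538358
  k2 = f(1.675000, -1.411213) = -1.961939
  w ← -1.203535 + 0.27·(-1.961939) = -1.733258
w(1.81) ≈ -1.7333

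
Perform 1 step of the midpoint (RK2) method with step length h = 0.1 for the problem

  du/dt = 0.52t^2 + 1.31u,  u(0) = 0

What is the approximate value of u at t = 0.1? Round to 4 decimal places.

0.0001

Midpoint: k1 = f(t_n, u_n); k2 = f(t_n + h/2, u_n + (h/2)·k1); u_{n+1} = u_n + h·k2.
t=0.000000, u=0.000000:
  k1 = f(0.000000, 0.000000) = 0.000000
  k2 = f(0.050000, 0.000000) = 0.001300
  u ← 0.000000 + 0.1·0.001300 = 0.000130
u(0.1) ≈ 0.0001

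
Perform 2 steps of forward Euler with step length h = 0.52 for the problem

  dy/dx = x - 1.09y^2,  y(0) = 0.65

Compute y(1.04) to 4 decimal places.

0.5854

Euler: y_{n+1} = y_n + h·f(x_n, y_n).
x=0.000000, y=0.650000: f=-0.460525 → y ← 0.650000 + 0.52·(-0.460525) = 0.410527
x=0.520000, y=0.410527: f=0.336300 → y ← 0.410527 + 0.52·0.336300 = 0.585403
y(1.04) ≈ 0.5854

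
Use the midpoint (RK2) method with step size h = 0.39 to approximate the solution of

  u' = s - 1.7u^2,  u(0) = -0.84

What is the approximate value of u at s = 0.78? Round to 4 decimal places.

-4.5888

Midpoint: k1 = f(s_n, u_n); k2 = f(s_n + h/2, u_n + (h/2)·k1); u_{n+1} = u_n + h·k2.
s=0.000000, u=-0.840000:
  k1 = f(0.000000, -0.840000) = -1.199520
  k2 = f(0.195000, -1.073906) = -1.765567
  u ← -0.840000 + 0.39·(-1.765567) = -1.528571
s=0.390000, u=-1.528571:
  k1 = f(0.390000, -1.528571) = -3.582101
  k2 = f(0.585000, -2.227081) = -7.846813
  u ← -1.528571 + 0.39·(-7.846813) = -4.588828
u(0.78) ≈ -4.5888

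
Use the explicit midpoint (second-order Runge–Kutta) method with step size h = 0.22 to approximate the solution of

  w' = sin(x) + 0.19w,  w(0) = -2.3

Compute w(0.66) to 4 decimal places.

-2.3886

Midpoint: k1 = f(x_n, w_n); k2 = f(x_n + h/2, w_n + (h/2)·k1); w_{n+1} = w_n + h·k2.
x=0.000000, w=-2.300000:
  k1 = f(0.000000, -2.300000) = -0.437000
  k2 = f(0.110000, -2.348070) = -0.336355
  w ← -2.300000 + 0.22·(-0.336355) = -2.373998
x=0.220000, w=-2.373998:
  k1 = f(0.220000, -2.373998) = -0.232830
  k2 = f(0.330000, -2.399609) = -0.131883
  w ← -2.373998 + 0.22·(-0.131883) = -2.403012
x=0.440000, w=-2.403012:
  k1 = f(0.440000, -2.403012) = -0.030633
  k2 = f(0.550000, -2.406382) = 0.065475
  w ← -2.403012 + 0.22·0.065475 = -2.388608
w(0.66) ≈ -2.3886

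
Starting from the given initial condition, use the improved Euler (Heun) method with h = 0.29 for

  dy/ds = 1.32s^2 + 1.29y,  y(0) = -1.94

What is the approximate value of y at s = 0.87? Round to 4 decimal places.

-5.4503

Heun: k1 = f(s_n, y_n); k2 = f(s_n + h, y_n + h·k1); y_{n+1} = y_n + (h/2)·(k1 + k2).
s=0.000000, y=-1.940000:
  k1 = f(0.000000, -1.940000) = -2.502600
  k2 = f(0.290000, -2.665754) = -3.327811
  y ← -1.940000 + (0.29/2)·(-2.502600 + (-3.327811)) = -2.785410
s=0.290000, y=-2.785410:
  k1 = f(0.290000, -2.785410) = -3.482166
  k2 = f(0.580000, -3.795238) = -4.451809
  y ← -2.785410 + (0.29/2)·(-3.482166 + (-4.451809)) = -3.935836
s=0.580000, y=-3.935836:
  k1 = f(0.580000, -3.935836) = -4.633180
  k2 = f(0.870000, -5.279458) = -5.811393
  y ← -3.935836 + (0.29/2)·(-4.633180 + (-5.811393)) = -5.450299
y(0.87) ≈ -5.4503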